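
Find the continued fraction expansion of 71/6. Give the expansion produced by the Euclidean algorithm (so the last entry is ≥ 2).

[11; 1, 5]

71 = 11*6 + 5
6 = 1*5 + 1
5 = 5*1 + 0  (stop)
So 71/6 = [11; 1, 5].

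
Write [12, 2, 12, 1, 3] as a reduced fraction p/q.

Fold from the inside: start with 3/1.
  1 + 1/3 = 4/3
  12 + 3/4 = 51/4
  2 + 4/51 = 106/51
  12 + 51/106 = 1323/106

1323/106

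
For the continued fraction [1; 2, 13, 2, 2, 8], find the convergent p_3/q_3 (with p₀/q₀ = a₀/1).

83/56

Using pₖ = aₖpₖ₋₁ + pₖ₋₂, qₖ = aₖqₖ₋₁ + qₖ₋₂ (with p₋₁=1, p₋₂=0, q₋₁=0, q₋₂=1):
  k=0: a=1, p=1, q=1
  k=1: a=2, p=3, q=2
  k=2: a=13, p=40, q=27
  k=3: a=2, p=83, q=56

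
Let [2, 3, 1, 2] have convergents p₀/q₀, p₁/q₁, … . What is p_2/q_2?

Using pₖ = aₖpₖ₋₁ + pₖ₋₂, qₖ = aₖqₖ₋₁ + qₖ₋₂ (with p₋₁=1, p₋₂=0, q₋₁=0, q₋₂=1):
  k=0: a=2, p=2, q=1
  k=1: a=3, p=7, q=3
  k=2: a=1, p=9, q=4

9/4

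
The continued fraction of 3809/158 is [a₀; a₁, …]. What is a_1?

9

3809 = 24·158 + 17   →  a_0 = 24
158 = 9·17 + 5   →  a_1 = 9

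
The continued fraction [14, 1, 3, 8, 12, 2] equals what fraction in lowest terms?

Using pₖ = aₖpₖ₋₁ + pₖ₋₂ and qₖ = aₖqₖ₋₁ + qₖ₋₂:
  k=0: a=14, p=14, q=1
  k=1: a=1, p=15, q=1
  k=2: a=3, p=59, q=4
  k=3: a=8, p=487, q=33
  k=4: a=12, p=5903, q=400
  k=5: a=2, p=12293, q=833

12293/833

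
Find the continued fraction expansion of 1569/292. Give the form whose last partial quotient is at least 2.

[5; 2, 1, 2, 8, 1, 3]

1569 = 5×292 + 109
292 = 2×109 + 74
109 = 1×74 + 35
74 = 2×35 + 4
35 = 8×4 + 3
4 = 1×3 + 1
3 = 3×1 + 0  (stop)
So 1569/292 = [5; 2, 1, 2, 8, 1, 3].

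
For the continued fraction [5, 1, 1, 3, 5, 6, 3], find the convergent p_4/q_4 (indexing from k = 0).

206/37

Using pₖ = aₖpₖ₋₁ + pₖ₋₂, qₖ = aₖqₖ₋₁ + qₖ₋₂ (with p₋₁=1, p₋₂=0, q₋₁=0, q₋₂=1):
  k=0: a=5, p=5, q=1
  k=1: a=1, p=6, q=1
  k=2: a=1, p=11, q=2
  k=3: a=3, p=39, q=7
  k=4: a=5, p=206, q=37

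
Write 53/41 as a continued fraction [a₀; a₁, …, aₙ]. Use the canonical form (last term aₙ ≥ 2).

53 = 1·41 + 12
41 = 3·12 + 5
12 = 2·5 + 2
5 = 2·2 + 1
2 = 2·1 + 0  (stop)
So 53/41 = [1; 3, 2, 2, 2].

[1; 3, 2, 2, 2]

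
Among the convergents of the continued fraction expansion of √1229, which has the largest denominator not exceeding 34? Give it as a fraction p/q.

631/18

√1229 = [35; 17, 1, 1, 17, 70, …] (period length 5).
Convergents:
  p_0/q_0 = 35/1
  p_1/q_1 = 596/17
  p_2/q_2 = 631/18
  p_3/q_3 = 1227/35
q_2 = 18 ≤ 34 < 35 = q_3, so the answer is 631/18.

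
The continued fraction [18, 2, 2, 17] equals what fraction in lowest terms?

1601/87

Fold from the inside: start with 17/1.
  2 + 1/17 = 35/17
  2 + 17/35 = 87/35
  18 + 35/87 = 1601/87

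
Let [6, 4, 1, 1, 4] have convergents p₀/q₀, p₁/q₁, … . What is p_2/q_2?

31/5

Using pₖ = aₖpₖ₋₁ + pₖ₋₂, qₖ = aₖqₖ₋₁ + qₖ₋₂ (with p₋₁=1, p₋₂=0, q₋₁=0, q₋₂=1):
  k=0: a=6, p=6, q=1
  k=1: a=4, p=25, q=4
  k=2: a=1, p=31, q=5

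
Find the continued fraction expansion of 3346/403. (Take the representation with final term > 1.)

[8; 3, 3, 3, 2, 1, 3]

3346 = 8*403 + 122
403 = 3*122 + 37
122 = 3*37 + 11
37 = 3*11 + 4
11 = 2*4 + 3
4 = 1*3 + 1
3 = 3*1 + 0  (stop)
So 3346/403 = [8; 3, 3, 3, 2, 1, 3].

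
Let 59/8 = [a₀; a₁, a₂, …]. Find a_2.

1

59 = 7·8 + 3   →  a_0 = 7
8 = 2·3 + 2   →  a_1 = 2
3 = 1·2 + 1   →  a_2 = 1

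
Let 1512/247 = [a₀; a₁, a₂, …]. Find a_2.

1512 = 6·247 + 30   →  a_0 = 6
247 = 8·30 + 7   →  a_1 = 8
30 = 4·7 + 2   →  a_2 = 4

4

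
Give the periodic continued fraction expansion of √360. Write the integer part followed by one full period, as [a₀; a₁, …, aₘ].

a₀ = ⌊√360⌋ = 18.
With m₀=0, d₀=1 and mₖ₊₁ = dₖaₖ − mₖ, dₖ₊₁ = (n − mₖ₊₁²)/dₖ, aₖ₊₁ = ⌊(a₀+mₖ₊₁)/dₖ₊₁⌋:
  k=1: m=18, d=36, a=1
  k=2: m=18, d=1, a=36
d=1 and a=2a₀=36 at k=2, so the next step gives (m, d) = (18, 36) again — its k=1 value — and the period has length 2.

[18; 1, 36]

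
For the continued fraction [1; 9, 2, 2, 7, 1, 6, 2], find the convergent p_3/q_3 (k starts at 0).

Using pₖ = aₖpₖ₋₁ + pₖ₋₂, qₖ = aₖqₖ₋₁ + qₖ₋₂ (with p₋₁=1, p₋₂=0, q₋₁=0, q₋₂=1):
  k=0: a=1, p=1, q=1
  k=1: a=9, p=10, q=9
  k=2: a=2, p=21, q=19
  k=3: a=2, p=52, q=47

52/47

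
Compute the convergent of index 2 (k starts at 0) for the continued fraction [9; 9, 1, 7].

91/10

Using pₖ = aₖpₖ₋₁ + pₖ₋₂, qₖ = aₖqₖ₋₁ + qₖ₋₂ (with p₋₁=1, p₋₂=0, q₋₁=0, q₋₂=1):
  k=0: a=9, p=9, q=1
  k=1: a=9, p=82, q=9
  k=2: a=1, p=91, q=10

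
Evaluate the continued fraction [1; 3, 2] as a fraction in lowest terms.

9/7

Using pₖ = aₖpₖ₋₁ + pₖ₋₂ and qₖ = aₖqₖ₋₁ + qₖ₋₂:
  k=0: a=1, p=1, q=1
  k=1: a=3, p=4, q=3
  k=2: a=2, p=9, q=7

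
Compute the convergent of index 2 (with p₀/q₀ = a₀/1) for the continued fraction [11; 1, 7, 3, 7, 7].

Using pₖ = aₖpₖ₋₁ + pₖ₋₂, qₖ = aₖqₖ₋₁ + qₖ₋₂ (with p₋₁=1, p₋₂=0, q₋₁=0, q₋₂=1):
  k=0: a=11, p=11, q=1
  k=1: a=1, p=12, q=1
  k=2: a=7, p=95, q=8

95/8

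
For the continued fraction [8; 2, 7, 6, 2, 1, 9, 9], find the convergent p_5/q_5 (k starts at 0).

2464/291

Using pₖ = aₖpₖ₋₁ + pₖ₋₂, qₖ = aₖqₖ₋₁ + qₖ₋₂ (with p₋₁=1, p₋₂=0, q₋₁=0, q₋₂=1):
  k=0: a=8, p=8, q=1
  k=1: a=2, p=17, q=2
  k=2: a=7, p=127, q=15
  k=3: a=6, p=779, q=92
  k=4: a=2, p=1685, q=199
  k=5: a=1, p=2464, q=291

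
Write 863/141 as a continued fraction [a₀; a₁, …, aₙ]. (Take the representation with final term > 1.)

863 = 6×141 + 17
141 = 8×17 + 5
17 = 3×5 + 2
5 = 2×2 + 1
2 = 2×1 + 0  (stop)
So 863/141 = [6; 8, 3, 2, 2].

[6; 8, 3, 2, 2]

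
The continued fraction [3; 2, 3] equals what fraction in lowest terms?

Fold from the inside: start with 3/1.
  2 + 1/3 = 7/3
  3 + 3/7 = 24/7

24/7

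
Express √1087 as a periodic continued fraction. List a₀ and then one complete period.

a₀ = ⌊√1087⌋ = 32.
With m₀=0, d₀=1 and mₖ₊₁ = dₖaₖ − mₖ, dₖ₊₁ = (n − mₖ₊₁²)/dₖ, aₖ₊₁ = ⌊(a₀+mₖ₊₁)/dₖ₊₁⌋:
  k=1: m=32, d=63, a=1
  k=2: m=31, d=2, a=31
  k=3: m=31, d=63, a=1
  k=4: m=32, d=1, a=64
d=1 and a=2a₀=64 at k=4, so the next step gives (m, d) = (32, 63) again — its k=1 value — and the period has length 4.

[32; 1, 31, 1, 64]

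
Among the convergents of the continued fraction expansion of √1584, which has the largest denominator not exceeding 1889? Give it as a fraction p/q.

√1584 = [39; 1, 3, 1, 78, …] (period length 4).
Convergents:
  p_0/q_0 = 39/1
  p_1/q_1 = 40/1
  p_2/q_2 = 159/4
  p_3/q_3 = 199/5
  p_4/q_4 = 15681/394
  p_5/q_5 = 15880/399
  p_6/q_6 = 63321/1591
  p_7/q_7 = 79201/1990
q_6 = 1591 ≤ 1889 < 1990 = q_7, so the answer is 63321/1591.

63321/1591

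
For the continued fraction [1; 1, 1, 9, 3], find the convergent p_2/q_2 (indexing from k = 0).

Using pₖ = aₖpₖ₋₁ + pₖ₋₂, qₖ = aₖqₖ₋₁ + qₖ₋₂ (with p₋₁=1, p₋₂=0, q₋₁=0, q₋₂=1):
  k=0: a=1, p=1, q=1
  k=1: a=1, p=2, q=1
  k=2: a=1, p=3, q=2

3/2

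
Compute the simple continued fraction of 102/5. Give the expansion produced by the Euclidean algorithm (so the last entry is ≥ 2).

[20; 2, 2]

102 = 20×5 + 2
5 = 2×2 + 1
2 = 2×1 + 0  (stop)
So 102/5 = [20; 2, 2].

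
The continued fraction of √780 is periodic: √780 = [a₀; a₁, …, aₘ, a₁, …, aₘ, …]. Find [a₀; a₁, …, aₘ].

a₀ = ⌊√780⌋ = 27.

[27; 1, 12, 1, 54]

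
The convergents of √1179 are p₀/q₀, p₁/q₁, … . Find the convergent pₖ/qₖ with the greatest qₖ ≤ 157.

√1179 = [34; 2, 1, 33, 1, 2, 68, …] (period length 6).
Convergents:
  p_0/q_0 = 34/1
  p_1/q_1 = 69/2
  p_2/q_2 = 103/3
  p_3/q_3 = 3468/101
  p_4/q_4 = 3571/104
  p_5/q_5 = 10610/309
q_4 = 104 ≤ 157 < 309 = q_5, so the answer is 3571/104.

3571/104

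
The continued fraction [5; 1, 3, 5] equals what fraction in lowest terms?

Fold from the inside: start with 5/1.
  3 + 1/5 = 16/5
  1 + 5/16 = 21/16
  5 + 16/21 = 121/21

121/21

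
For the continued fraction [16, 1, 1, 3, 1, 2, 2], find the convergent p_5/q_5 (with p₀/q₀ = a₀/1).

414/25

Using pₖ = aₖpₖ₋₁ + pₖ₋₂, qₖ = aₖqₖ₋₁ + qₖ₋₂ (with p₋₁=1, p₋₂=0, q₋₁=0, q₋₂=1):
  k=0: a=16, p=16, q=1
  k=1: a=1, p=17, q=1
  k=2: a=1, p=33, q=2
  k=3: a=3, p=116, q=7
  k=4: a=1, p=149, q=9
  k=5: a=2, p=414, q=25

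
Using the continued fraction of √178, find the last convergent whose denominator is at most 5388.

42173/3161

√178 = [13; 2, 1, 12, 1, 2, 26, …] (period length 6).
Convergents:
  p_0/q_0 = 13/1
  p_1/q_1 = 27/2
  p_2/q_2 = 40/3
  p_3/q_3 = 507/38
  p_4/q_4 = 547/41
  p_5/q_5 = 1601/120
  p_6/q_6 = 42173/3161
  p_7/q_7 = 85947/6442
q_6 = 3161 ≤ 5388 < 6442 = q_7, so the answer is 42173/3161.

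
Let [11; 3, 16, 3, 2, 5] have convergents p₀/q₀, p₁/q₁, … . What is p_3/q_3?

1699/150

Using pₖ = aₖpₖ₋₁ + pₖ₋₂, qₖ = aₖqₖ₋₁ + qₖ₋₂ (with p₋₁=1, p₋₂=0, q₋₁=0, q₋₂=1):
  k=0: a=11, p=11, q=1
  k=1: a=3, p=34, q=3
  k=2: a=16, p=555, q=49
  k=3: a=3, p=1699, q=150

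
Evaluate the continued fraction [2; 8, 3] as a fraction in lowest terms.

53/25

Fold from the inside: start with 3/1.
  8 + 1/3 = 25/3
  2 + 3/25 = 53/25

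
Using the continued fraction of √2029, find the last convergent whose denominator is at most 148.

2027/45

√2029 = [45; 22, 1, 1, 22, 90, …] (period length 5).
Convergents:
  p_0/q_0 = 45/1
  p_1/q_1 = 991/22
  p_2/q_2 = 1036/23
  p_3/q_3 = 2027/45
  p_4/q_4 = 45630/1013
q_3 = 45 ≤ 148 < 1013 = q_4, so the answer is 2027/45.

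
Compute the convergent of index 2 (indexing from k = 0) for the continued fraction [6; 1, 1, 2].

Using pₖ = aₖpₖ₋₁ + pₖ₋₂, qₖ = aₖqₖ₋₁ + qₖ₋₂ (with p₋₁=1, p₋₂=0, q₋₁=0, q₋₂=1):
  k=0: a=6, p=6, q=1
  k=1: a=1, p=7, q=1
  k=2: a=1, p=13, q=2

13/2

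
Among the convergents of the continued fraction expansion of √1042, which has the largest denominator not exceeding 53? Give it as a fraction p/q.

807/25

√1042 = [32; 3, 1, 1, 3, 64, …] (period length 5).
Convergents:
  p_0/q_0 = 32/1
  p_1/q_1 = 97/3
  p_2/q_2 = 129/4
  p_3/q_3 = 226/7
  p_4/q_4 = 807/25
  p_5/q_5 = 51874/1607
q_4 = 25 ≤ 53 < 1607 = q_5, so the answer is 807/25.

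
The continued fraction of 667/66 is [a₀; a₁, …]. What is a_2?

2

667 = 10·66 + 7   →  a_0 = 10
66 = 9·7 + 3   →  a_1 = 9
7 = 2·3 + 1   →  a_2 = 2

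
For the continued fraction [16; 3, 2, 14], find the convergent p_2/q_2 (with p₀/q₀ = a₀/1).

114/7

Using pₖ = aₖpₖ₋₁ + pₖ₋₂, qₖ = aₖqₖ₋₁ + qₖ₋₂ (with p₋₁=1, p₋₂=0, q₋₁=0, q₋₂=1):
  k=0: a=16, p=16, q=1
  k=1: a=3, p=49, q=3
  k=2: a=2, p=114, q=7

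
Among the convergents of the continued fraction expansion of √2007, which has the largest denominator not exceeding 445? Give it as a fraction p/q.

19891/444

√2007 = [44; 1, 3, 1, 88, …] (period length 4).
Convergents:
  p_0/q_0 = 44/1
  p_1/q_1 = 45/1
  p_2/q_2 = 179/4
  p_3/q_3 = 224/5
  p_4/q_4 = 19891/444
  p_5/q_5 = 20115/449
q_4 = 444 ≤ 445 < 449 = q_5, so the answer is 19891/444.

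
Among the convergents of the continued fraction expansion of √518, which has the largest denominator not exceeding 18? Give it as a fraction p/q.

91/4

√518 = [22; 1, 3, 6, 3, 1, 44, …] (period length 6).
Convergents:
  p_0/q_0 = 22/1
  p_1/q_1 = 23/1
  p_2/q_2 = 91/4
  p_3/q_3 = 569/25
q_2 = 4 ≤ 18 < 25 = q_3, so the answer is 91/4.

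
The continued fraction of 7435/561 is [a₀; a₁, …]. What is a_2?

7435 = 13·561 + 142   →  a_0 = 13
561 = 3·142 + 135   →  a_1 = 3
142 = 1·135 + 7   →  a_2 = 1

1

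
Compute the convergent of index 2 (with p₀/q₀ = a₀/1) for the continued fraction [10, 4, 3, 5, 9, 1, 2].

133/13

Using pₖ = aₖpₖ₋₁ + pₖ₋₂, qₖ = aₖqₖ₋₁ + qₖ₋₂ (with p₋₁=1, p₋₂=0, q₋₁=0, q₋₂=1):
  k=0: a=10, p=10, q=1
  k=1: a=4, p=41, q=4
  k=2: a=3, p=133, q=13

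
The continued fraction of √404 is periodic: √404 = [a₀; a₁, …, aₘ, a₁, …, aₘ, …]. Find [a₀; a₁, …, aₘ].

a₀ = ⌊√404⌋ = 20.
With m₀=0, d₀=1 and mₖ₊₁ = dₖaₖ − mₖ, dₖ₊₁ = (n − mₖ₊₁²)/dₖ, aₖ₊₁ = ⌊(a₀+mₖ₊₁)/dₖ₊₁⌋:
  k=1: m=20, d=4, a=10
  k=2: m=20, d=1, a=40
d=1 and a=2a₀=40 at k=2, so the next step gives (m, d) = (20, 4) again — its k=1 value — and the period has length 2.

[20; 10, 40]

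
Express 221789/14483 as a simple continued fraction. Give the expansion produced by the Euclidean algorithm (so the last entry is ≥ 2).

221789 = 15·14483 + 4544
14483 = 3·4544 + 851
4544 = 5·851 + 289
851 = 2·289 + 273
289 = 1·273 + 16
273 = 17·16 + 1
16 = 16·1 + 0  (stop)
So 221789/14483 = [15; 3, 5, 2, 1, 17, 16].

[15; 3, 5, 2, 1, 17, 16]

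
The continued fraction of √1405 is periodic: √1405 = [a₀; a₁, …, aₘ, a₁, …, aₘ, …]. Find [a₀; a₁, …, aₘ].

[37; 2, 14, 2, 74]

a₀ = ⌊√1405⌋ = 37.
With m₀=0, d₀=1 and mₖ₊₁ = dₖaₖ − mₖ, dₖ₊₁ = (n − mₖ₊₁²)/dₖ, aₖ₊₁ = ⌊(a₀+mₖ₊₁)/dₖ₊₁⌋:
  k=1: m=37, d=36, a=2
  k=2: m=35, d=5, a=14
  k=3: m=35, d=36, a=2
  k=4: m=37, d=1, a=74
d=1 and a=2a₀=74 at k=4, so the next step gives (m, d) = (37, 36) again — its k=1 value — and the period has length 4.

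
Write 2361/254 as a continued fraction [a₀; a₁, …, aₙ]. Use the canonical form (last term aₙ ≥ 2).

[9; 3, 2, 1, 1, 2, 2, 2]

2361 = 9×254 + 75
254 = 3×75 + 29
75 = 2×29 + 17
29 = 1×17 + 12
17 = 1×12 + 5
12 = 2×5 + 2
5 = 2×2 + 1
2 = 2×1 + 0  (stop)
So 2361/254 = [9; 3, 2, 1, 1, 2, 2, 2].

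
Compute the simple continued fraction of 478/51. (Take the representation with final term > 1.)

[9; 2, 1, 2, 6]

478 = 9×51 + 19
51 = 2×19 + 13
19 = 1×13 + 6
13 = 2×6 + 1
6 = 6×1 + 0  (stop)
So 478/51 = [9; 2, 1, 2, 6].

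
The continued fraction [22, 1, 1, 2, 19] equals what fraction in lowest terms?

2192/97

Using pₖ = aₖpₖ₋₁ + pₖ₋₂ and qₖ = aₖqₖ₋₁ + qₖ₋₂:
  k=0: a=22, p=22, q=1
  k=1: a=1, p=23, q=1
  k=2: a=1, p=45, q=2
  k=3: a=2, p=113, q=5
  k=4: a=19, p=2192, q=97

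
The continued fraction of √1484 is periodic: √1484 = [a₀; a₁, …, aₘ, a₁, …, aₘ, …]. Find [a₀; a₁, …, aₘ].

a₀ = ⌊√1484⌋ = 38.
With m₀=0, d₀=1 and mₖ₊₁ = dₖaₖ − mₖ, dₖ₊₁ = (n − mₖ₊₁²)/dₖ, aₖ₊₁ = ⌊(a₀+mₖ₊₁)/dₖ₊₁⌋:
  k=1: m=38, d=40, a=1
  k=2: m=2, d=37, a=1
  k=3: m=35, d=7, a=10
  k=4: m=35, d=37, a=1
  k=5: m=2, d=40, a=1
  k=6: m=38, d=1, a=76
d=1 and a=2a₀=76 at k=6, so the next step gives (m, d) = (38, 40) again — its k=1 value — and the period has length 6.

[38; 1, 1, 10, 1, 1, 76]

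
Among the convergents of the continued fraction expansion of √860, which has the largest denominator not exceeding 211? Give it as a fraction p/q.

√860 = [29; 3, 14, 3, 58, …] (period length 4).
Convergents:
  p_0/q_0 = 29/1
  p_1/q_1 = 88/3
  p_2/q_2 = 1261/43
  p_3/q_3 = 3871/132
  p_4/q_4 = 225779/7699
q_3 = 132 ≤ 211 < 7699 = q_4, so the answer is 3871/132.

3871/132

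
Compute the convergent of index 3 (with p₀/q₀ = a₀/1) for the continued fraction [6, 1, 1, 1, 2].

Using pₖ = aₖpₖ₋₁ + pₖ₋₂, qₖ = aₖqₖ₋₁ + qₖ₋₂ (with p₋₁=1, p₋₂=0, q₋₁=0, q₋₂=1):
  k=0: a=6, p=6, q=1
  k=1: a=1, p=7, q=1
  k=2: a=1, p=13, q=2
  k=3: a=1, p=20, q=3

20/3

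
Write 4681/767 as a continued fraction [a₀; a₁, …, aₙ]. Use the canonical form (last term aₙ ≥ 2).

[6; 9, 1, 2, 2, 3, 3]

4681 = 6*767 + 79
767 = 9*79 + 56
79 = 1*56 + 23
56 = 2*23 + 10
23 = 2*10 + 3
10 = 3*3 + 1
3 = 3*1 + 0  (stop)
So 4681/767 = [6; 9, 1, 2, 2, 3, 3].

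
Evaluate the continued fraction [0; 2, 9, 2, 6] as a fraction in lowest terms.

123/259

Fold from the inside: start with 6/1.
  2 + 1/6 = 13/6
  9 + 6/13 = 123/13
  2 + 13/123 = 259/123
  0 + 123/259 = 123/259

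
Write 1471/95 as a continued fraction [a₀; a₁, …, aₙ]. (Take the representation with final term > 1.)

1471 = 15·95 + 46
95 = 2·46 + 3
46 = 15·3 + 1
3 = 3·1 + 0  (stop)
So 1471/95 = [15; 2, 15, 3].

[15; 2, 15, 3]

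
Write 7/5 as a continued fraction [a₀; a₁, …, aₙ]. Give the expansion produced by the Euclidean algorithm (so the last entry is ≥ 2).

[1; 2, 2]

7 = 1*5 + 2
5 = 2*2 + 1
2 = 2*1 + 0  (stop)
So 7/5 = [1; 2, 2].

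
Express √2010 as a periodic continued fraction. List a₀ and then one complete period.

a₀ = ⌊√2010⌋ = 44.

[44; 1, 4, 1, 88]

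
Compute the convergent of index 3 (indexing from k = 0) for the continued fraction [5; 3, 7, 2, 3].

Using pₖ = aₖpₖ₋₁ + pₖ₋₂, qₖ = aₖqₖ₋₁ + qₖ₋₂ (with p₋₁=1, p₋₂=0, q₋₁=0, q₋₂=1):
  k=0: a=5, p=5, q=1
  k=1: a=3, p=16, q=3
  k=2: a=7, p=117, q=22
  k=3: a=2, p=250, q=47

250/47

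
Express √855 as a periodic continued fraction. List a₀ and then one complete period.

[29; 4, 6, 4, 58]

a₀ = ⌊√855⌋ = 29.
With m₀=0, d₀=1 and mₖ₊₁ = dₖaₖ − mₖ, dₖ₊₁ = (n − mₖ₊₁²)/dₖ, aₖ₊₁ = ⌊(a₀+mₖ₊₁)/dₖ₊₁⌋:
  k=1: m=29, d=14, a=4
  k=2: m=27, d=9, a=6
  k=3: m=27, d=14, a=4
  k=4: m=29, d=1, a=58
d=1 and a=2a₀=58 at k=4, so the next step gives (m, d) = (29, 14) again — its k=1 value — and the period has length 4.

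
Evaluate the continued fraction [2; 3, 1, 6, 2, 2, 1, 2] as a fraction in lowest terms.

1231/545

Using pₖ = aₖpₖ₋₁ + pₖ₋₂ and qₖ = aₖqₖ₋₁ + qₖ₋₂:
  k=0: a=2, p=2, q=1
  k=1: a=3, p=7, q=3
  k=2: a=1, p=9, q=4
  k=3: a=6, p=61, q=27
  k=4: a=2, p=131, q=58
  k=5: a=2, p=323, q=143
  k=6: a=1, p=454, q=201
  k=7: a=2, p=1231, q=545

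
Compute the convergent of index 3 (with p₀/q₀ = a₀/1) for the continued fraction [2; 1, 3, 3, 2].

36/13

Using pₖ = aₖpₖ₋₁ + pₖ₋₂, qₖ = aₖqₖ₋₁ + qₖ₋₂ (with p₋₁=1, p₋₂=0, q₋₁=0, q₋₂=1):
  k=0: a=2, p=2, q=1
  k=1: a=1, p=3, q=1
  k=2: a=3, p=11, q=4
  k=3: a=3, p=36, q=13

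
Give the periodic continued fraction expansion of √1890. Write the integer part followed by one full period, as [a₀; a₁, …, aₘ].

[43; 2, 9, 6, 9, 2, 86]

a₀ = ⌊√1890⌋ = 43.
With m₀=0, d₀=1 and mₖ₊₁ = dₖaₖ − mₖ, dₖ₊₁ = (n − mₖ₊₁²)/dₖ, aₖ₊₁ = ⌊(a₀+mₖ₊₁)/dₖ₊₁⌋:
  k=1: m=43, d=41, a=2
  k=2: m=39, d=9, a=9
  k=3: m=42, d=14, a=6
  k=4: m=42, d=9, a=9
  k=5: m=39, d=41, a=2
  k=6: m=43, d=1, a=86
d=1 and a=2a₀=86 at k=6, so the next step gives (m, d) = (43, 41) again — its k=1 value — and the period has length 6.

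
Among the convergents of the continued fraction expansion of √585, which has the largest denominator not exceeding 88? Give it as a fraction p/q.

√585 = [24; 5, 2, 1, 4, 1, 2, 5, 48, …] (period length 8).
Convergents:
  p_0/q_0 = 24/1
  p_1/q_1 = 121/5
  p_2/q_2 = 266/11
  p_3/q_3 = 387/16
  p_4/q_4 = 1814/75
  p_5/q_5 = 2201/91
q_4 = 75 ≤ 88 < 91 = q_5, so the answer is 1814/75.

1814/75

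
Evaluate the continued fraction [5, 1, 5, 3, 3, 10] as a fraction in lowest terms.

3791/649

Using pₖ = aₖpₖ₋₁ + pₖ₋₂ and qₖ = aₖqₖ₋₁ + qₖ₋₂:
  k=0: a=5, p=5, q=1
  k=1: a=1, p=6, q=1
  k=2: a=5, p=35, q=6
  k=3: a=3, p=111, q=19
  k=4: a=3, p=368, q=63
  k=5: a=10, p=3791, q=649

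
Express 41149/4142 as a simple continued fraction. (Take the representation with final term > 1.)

[9; 1, 14, 3, 1, 1, 12, 3]

41149 = 9×4142 + 3871
4142 = 1×3871 + 271
3871 = 14×271 + 77
271 = 3×77 + 40
77 = 1×40 + 37
40 = 1×37 + 3
37 = 12×3 + 1
3 = 3×1 + 0  (stop)
So 41149/4142 = [9; 1, 14, 3, 1, 1, 12, 3].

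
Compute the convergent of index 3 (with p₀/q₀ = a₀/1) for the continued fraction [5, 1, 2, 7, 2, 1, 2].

125/22

Using pₖ = aₖpₖ₋₁ + pₖ₋₂, qₖ = aₖqₖ₋₁ + qₖ₋₂ (with p₋₁=1, p₋₂=0, q₋₁=0, q₋₂=1):
  k=0: a=5, p=5, q=1
  k=1: a=1, p=6, q=1
  k=2: a=2, p=17, q=3
  k=3: a=7, p=125, q=22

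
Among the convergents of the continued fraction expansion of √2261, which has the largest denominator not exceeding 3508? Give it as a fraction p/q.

√2261 = [47; 1, 1, 4, 1, 1, 94, …] (period length 6).
Convergents:
  p_0/q_0 = 47/1
  p_1/q_1 = 48/1
  p_2/q_2 = 95/2
  p_3/q_3 = 428/9
  p_4/q_4 = 523/11
  p_5/q_5 = 951/20
  p_6/q_6 = 89917/1891
  p_7/q_7 = 90868/1911
  p_8/q_8 = 180785/3802
q_7 = 1911 ≤ 3508 < 3802 = q_8, so the answer is 90868/1911.

90868/1911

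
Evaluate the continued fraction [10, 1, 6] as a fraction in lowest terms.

Fold from the inside: start with 6/1.
  1 + 1/6 = 7/6
  10 + 6/7 = 76/7

76/7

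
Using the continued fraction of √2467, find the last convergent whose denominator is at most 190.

√2467 = [49; 1, 2, 49, 2, 1, 98, …] (period length 6).
Convergents:
  p_0/q_0 = 49/1
  p_1/q_1 = 50/1
  p_2/q_2 = 149/3
  p_3/q_3 = 7351/148
  p_4/q_4 = 14851/299
q_3 = 148 ≤ 190 < 299 = q_4, so the answer is 7351/148.

7351/148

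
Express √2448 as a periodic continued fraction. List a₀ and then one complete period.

[49; 2, 10, 2, 98]

a₀ = ⌊√2448⌋ = 49.
With m₀=0, d₀=1 and mₖ₊₁ = dₖaₖ − mₖ, dₖ₊₁ = (n − mₖ₊₁²)/dₖ, aₖ₊₁ = ⌊(a₀+mₖ₊₁)/dₖ₊₁⌋:
  k=1: m=49, d=47, a=2
  k=2: m=45, d=9, a=10
  k=3: m=45, d=47, a=2
  k=4: m=49, d=1, a=98
d=1 and a=2a₀=98 at k=4, so the next step gives (m, d) = (49, 47) again — its k=1 value — and the period has length 4.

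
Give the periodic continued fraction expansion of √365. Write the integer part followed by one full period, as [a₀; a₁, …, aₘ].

[19; 9, 1, 1, 9, 38]

a₀ = ⌊√365⌋ = 19.
With m₀=0, d₀=1 and mₖ₊₁ = dₖaₖ − mₖ, dₖ₊₁ = (n − mₖ₊₁²)/dₖ, aₖ₊₁ = ⌊(a₀+mₖ₊₁)/dₖ₊₁⌋:
  k=1: m=19, d=4, a=9
  k=2: m=17, d=19, a=1
  k=3: m=2, d=19, a=1
  k=4: m=17, d=4, a=9
  k=5: m=19, d=1, a=38
d=1 and a=2a₀=38 at k=5, so the next step gives (m, d) = (19, 4) again — its k=1 value — and the period has length 5.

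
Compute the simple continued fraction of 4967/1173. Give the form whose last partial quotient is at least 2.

4967 = 4·1173 + 275
1173 = 4·275 + 73
275 = 3·73 + 56
73 = 1·56 + 17
56 = 3·17 + 5
17 = 3·5 + 2
5 = 2·2 + 1
2 = 2·1 + 0  (stop)
So 4967/1173 = [4; 4, 3, 1, 3, 3, 2, 2].

[4; 4, 3, 1, 3, 3, 2, 2]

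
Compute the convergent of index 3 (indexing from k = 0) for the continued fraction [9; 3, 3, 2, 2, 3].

Using pₖ = aₖpₖ₋₁ + pₖ₋₂, qₖ = aₖqₖ₋₁ + qₖ₋₂ (with p₋₁=1, p₋₂=0, q₋₁=0, q₋₂=1):
  k=0: a=9, p=9, q=1
  k=1: a=3, p=28, q=3
  k=2: a=3, p=93, q=10
  k=3: a=2, p=214, q=23

214/23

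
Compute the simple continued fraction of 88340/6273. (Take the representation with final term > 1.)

88340 = 14×6273 + 518
6273 = 12×518 + 57
518 = 9×57 + 5
57 = 11×5 + 2
5 = 2×2 + 1
2 = 2×1 + 0  (stop)
So 88340/6273 = [14; 12, 9, 11, 2, 2].

[14; 12, 9, 11, 2, 2]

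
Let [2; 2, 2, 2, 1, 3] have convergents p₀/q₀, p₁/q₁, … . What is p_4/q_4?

Using pₖ = aₖpₖ₋₁ + pₖ₋₂, qₖ = aₖqₖ₋₁ + qₖ₋₂ (with p₋₁=1, p₋₂=0, q₋₁=0, q₋₂=1):
  k=0: a=2, p=2, q=1
  k=1: a=2, p=5, q=2
  k=2: a=2, p=12, q=5
  k=3: a=2, p=29, q=12
  k=4: a=1, p=41, q=17

41/17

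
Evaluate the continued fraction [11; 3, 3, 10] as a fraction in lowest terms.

Using pₖ = aₖpₖ₋₁ + pₖ₋₂ and qₖ = aₖqₖ₋₁ + qₖ₋₂:
  k=0: a=11, p=11, q=1
  k=1: a=3, p=34, q=3
  k=2: a=3, p=113, q=10
  k=3: a=10, p=1164, q=103

1164/103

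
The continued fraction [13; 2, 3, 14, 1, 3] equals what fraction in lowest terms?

5654/421

Using pₖ = aₖpₖ₋₁ + pₖ₋₂ and qₖ = aₖqₖ₋₁ + qₖ₋₂:
  k=0: a=13, p=13, q=1
  k=1: a=2, p=27, q=2
  k=2: a=3, p=94, q=7
  k=3: a=14, p=1343, q=100
  k=4: a=1, p=1437, q=107
  k=5: a=3, p=5654, q=421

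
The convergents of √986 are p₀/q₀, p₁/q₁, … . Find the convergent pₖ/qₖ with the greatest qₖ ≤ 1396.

√986 = [31; 2, 2, 62, …] (period length 3).
Convergents:
  p_0/q_0 = 31/1
  p_1/q_1 = 63/2
  p_2/q_2 = 157/5
  p_3/q_3 = 9797/312
  p_4/q_4 = 19751/629
  p_5/q_5 = 49299/1570
q_4 = 629 ≤ 1396 < 1570 = q_5, so the answer is 19751/629.

19751/629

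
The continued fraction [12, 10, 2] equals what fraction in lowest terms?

Using pₖ = aₖpₖ₋₁ + pₖ₋₂ and qₖ = aₖqₖ₋₁ + qₖ₋₂:
  k=0: a=12, p=12, q=1
  k=1: a=10, p=121, q=10
  k=2: a=2, p=254, q=21

254/21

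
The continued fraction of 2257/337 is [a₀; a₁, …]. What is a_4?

3

2257 = 6·337 + 235   →  a_0 = 6
337 = 1·235 + 102   →  a_1 = 1
235 = 2·102 + 31   →  a_2 = 2
102 = 3·31 + 9   →  a_3 = 3
31 = 3·9 + 4   →  a_4 = 3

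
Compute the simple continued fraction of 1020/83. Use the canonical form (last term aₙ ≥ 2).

[12; 3, 2, 5, 2]

1020 = 12×83 + 24
83 = 3×24 + 11
24 = 2×11 + 2
11 = 5×2 + 1
2 = 2×1 + 0  (stop)
So 1020/83 = [12; 3, 2, 5, 2].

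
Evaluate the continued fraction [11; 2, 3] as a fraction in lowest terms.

Fold from the inside: start with 3/1.
  2 + 1/3 = 7/3
  11 + 3/7 = 80/7

80/7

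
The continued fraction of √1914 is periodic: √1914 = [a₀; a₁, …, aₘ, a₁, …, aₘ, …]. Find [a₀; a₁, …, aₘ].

a₀ = ⌊√1914⌋ = 43.
With m₀=0, d₀=1 and mₖ₊₁ = dₖaₖ − mₖ, dₖ₊₁ = (n − mₖ₊₁²)/dₖ, aₖ₊₁ = ⌊(a₀+mₖ₊₁)/dₖ₊₁⌋:
  k=1: m=43, d=65, a=1
  k=2: m=22, d=22, a=2
  k=3: m=22, d=65, a=1
  k=4: m=43, d=1, a=86
d=1 and a=2a₀=86 at k=4, so the next step gives (m, d) = (43, 65) again — its k=1 value — and the period has length 4.

[43; 1, 2, 1, 86]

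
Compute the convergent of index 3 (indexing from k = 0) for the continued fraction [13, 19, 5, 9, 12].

11525/883

Using pₖ = aₖpₖ₋₁ + pₖ₋₂, qₖ = aₖqₖ₋₁ + qₖ₋₂ (with p₋₁=1, p₋₂=0, q₋₁=0, q₋₂=1):
  k=0: a=13, p=13, q=1
  k=1: a=19, p=248, q=19
  k=2: a=5, p=1253, q=96
  k=3: a=9, p=11525, q=883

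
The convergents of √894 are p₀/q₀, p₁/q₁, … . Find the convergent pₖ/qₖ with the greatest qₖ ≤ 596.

√894 = [29; 1, 8, 1, 58, …] (period length 4).
Convergents:
  p_0/q_0 = 29/1
  p_1/q_1 = 30/1
  p_2/q_2 = 269/9
  p_3/q_3 = 299/10
  p_4/q_4 = 17611/589
  p_5/q_5 = 17910/599
q_4 = 589 ≤ 596 < 599 = q_5, so the answer is 17611/589.

17611/589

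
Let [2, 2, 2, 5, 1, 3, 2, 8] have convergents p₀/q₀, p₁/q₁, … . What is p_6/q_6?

Using pₖ = aₖpₖ₋₁ + pₖ₋₂, qₖ = aₖqₖ₋₁ + qₖ₋₂ (with p₋₁=1, p₋₂=0, q₋₁=0, q₋₂=1):
  k=0: a=2, p=2, q=1
  k=1: a=2, p=5, q=2
  k=2: a=2, p=12, q=5
  k=3: a=5, p=65, q=27
  k=4: a=1, p=77, q=32
  k=5: a=3, p=296, q=123
  k=6: a=2, p=669, q=278

669/278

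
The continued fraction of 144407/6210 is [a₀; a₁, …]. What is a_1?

144407 = 23·6210 + 1577   →  a_0 = 23
6210 = 3·1577 + 1479   →  a_1 = 3

3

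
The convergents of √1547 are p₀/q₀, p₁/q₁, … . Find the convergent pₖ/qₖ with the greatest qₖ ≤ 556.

9243/235

√1547 = [39; 3, 78, …] (period length 2).
Convergents:
  p_0/q_0 = 39/1
  p_1/q_1 = 118/3
  p_2/q_2 = 9243/235
  p_3/q_3 = 27847/708
q_2 = 235 ≤ 556 < 708 = q_3, so the answer is 9243/235.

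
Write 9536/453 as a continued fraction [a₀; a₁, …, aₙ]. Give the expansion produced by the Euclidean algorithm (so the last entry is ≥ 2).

[21; 19, 1, 2, 3, 2]

9536 = 21×453 + 23
453 = 19×23 + 16
23 = 1×16 + 7
16 = 2×7 + 2
7 = 3×2 + 1
2 = 2×1 + 0  (stop)
So 9536/453 = [21; 19, 1, 2, 3, 2].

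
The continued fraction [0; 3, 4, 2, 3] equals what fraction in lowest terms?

Fold from the inside: start with 3/1.
  2 + 1/3 = 7/3
  4 + 3/7 = 31/7
  3 + 7/31 = 100/31
  0 + 31/100 = 31/100

31/100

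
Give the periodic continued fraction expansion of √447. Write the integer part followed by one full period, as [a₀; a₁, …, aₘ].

[21; 7, 42]

a₀ = ⌊√447⌋ = 21.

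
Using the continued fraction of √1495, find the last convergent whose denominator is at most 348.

9009/233

√1495 = [38; 1, 1, 1, 76, …] (period length 4).
Convergents:
  p_0/q_0 = 38/1
  p_1/q_1 = 39/1
  p_2/q_2 = 77/2
  p_3/q_3 = 116/3
  p_4/q_4 = 8893/230
  p_5/q_5 = 9009/233
  p_6/q_6 = 17902/463
q_5 = 233 ≤ 348 < 463 = q_6, so the answer is 9009/233.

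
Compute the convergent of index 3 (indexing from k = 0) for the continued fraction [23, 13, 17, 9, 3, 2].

46407/2011

Using pₖ = aₖpₖ₋₁ + pₖ₋₂, qₖ = aₖqₖ₋₁ + qₖ₋₂ (with p₋₁=1, p₋₂=0, q₋₁=0, q₋₂=1):
  k=0: a=23, p=23, q=1
  k=1: a=13, p=300, q=13
  k=2: a=17, p=5123, q=222
  k=3: a=9, p=46407, q=2011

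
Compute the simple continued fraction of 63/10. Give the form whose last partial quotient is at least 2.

63 = 6*10 + 3
10 = 3*3 + 1
3 = 3*1 + 0  (stop)
So 63/10 = [6; 3, 3].

[6; 3, 3]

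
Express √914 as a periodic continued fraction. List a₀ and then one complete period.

[30; 4, 3, 3, 4, 60]

a₀ = ⌊√914⌋ = 30.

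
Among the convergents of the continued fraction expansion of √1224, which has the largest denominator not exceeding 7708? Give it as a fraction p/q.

√1224 = [34; 1, 68, …] (period length 2).
Convergents:
  p_0/q_0 = 34/1
  p_1/q_1 = 35/1
  p_2/q_2 = 2414/69
  p_3/q_3 = 2449/70
  p_4/q_4 = 168946/4829
  p_5/q_5 = 171395/4899
  p_6/q_6 = 11823806/337961
q_5 = 4899 ≤ 7708 < 337961 = q_6, so the answer is 171395/4899.

171395/4899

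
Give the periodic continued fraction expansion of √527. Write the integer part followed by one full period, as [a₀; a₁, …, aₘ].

a₀ = ⌊√527⌋ = 22.
With m₀=0, d₀=1 and mₖ₊₁ = dₖaₖ − mₖ, dₖ₊₁ = (n − mₖ₊₁²)/dₖ, aₖ₊₁ = ⌊(a₀+mₖ₊₁)/dₖ₊₁⌋:
  k=1: m=22, d=43, a=1
  k=2: m=21, d=2, a=21
  k=3: m=21, d=43, a=1
  k=4: m=22, d=1, a=44
d=1 and a=2a₀=44 at k=4, so the next step gives (m, d) = (22, 43) again — its k=1 value — and the period has length 4.

[22; 1, 21, 1, 44]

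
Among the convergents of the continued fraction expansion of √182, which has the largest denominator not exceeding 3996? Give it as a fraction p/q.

38597/2861

√182 = [13; 2, 26, …] (period length 2).
Convergents:
  p_0/q_0 = 13/1
  p_1/q_1 = 27/2
  p_2/q_2 = 715/53
  p_3/q_3 = 1457/108
  p_4/q_4 = 38597/2861
  p_5/q_5 = 78651/5830
q_4 = 2861 ≤ 3996 < 5830 = q_5, so the answer is 38597/2861.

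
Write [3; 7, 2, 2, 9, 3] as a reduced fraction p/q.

Fold from the inside: start with 3/1.
  9 + 1/3 = 28/3
  2 + 3/28 = 59/28
  2 + 28/59 = 146/59
  7 + 59/146 = 1081/146
  3 + 146/1081 = 3389/1081

3389/1081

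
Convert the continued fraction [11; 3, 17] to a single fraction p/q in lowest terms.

589/52

Using pₖ = aₖpₖ₋₁ + pₖ₋₂ and qₖ = aₖqₖ₋₁ + qₖ₋₂:
  k=0: a=11, p=11, q=1
  k=1: a=3, p=34, q=3
  k=2: a=17, p=589, q=52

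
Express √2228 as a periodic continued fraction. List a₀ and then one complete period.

a₀ = ⌊√2228⌋ = 47.
With m₀=0, d₀=1 and mₖ₊₁ = dₖaₖ − mₖ, dₖ₊₁ = (n − mₖ₊₁²)/dₖ, aₖ₊₁ = ⌊(a₀+mₖ₊₁)/dₖ₊₁⌋:
  k=1: m=47, d=19, a=4
  k=2: m=29, d=73, a=1
  k=3: m=44, d=4, a=22
  k=4: m=44, d=73, a=1
  k=5: m=29, d=19, a=4
  k=6: m=47, d=1, a=94
d=1 and a=2a₀=94 at k=6, so the next step gives (m, d) = (47, 19) again — its k=1 value — and the period has length 6.

[47; 4, 1, 22, 1, 4, 94]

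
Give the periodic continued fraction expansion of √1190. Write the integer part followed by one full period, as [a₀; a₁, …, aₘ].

a₀ = ⌊√1190⌋ = 34.
With m₀=0, d₀=1 and mₖ₊₁ = dₖaₖ − mₖ, dₖ₊₁ = (n − mₖ₊₁²)/dₖ, aₖ₊₁ = ⌊(a₀+mₖ₊₁)/dₖ₊₁⌋:
  k=1: m=34, d=34, a=2
  k=2: m=34, d=1, a=68
d=1 and a=2a₀=68 at k=2, so the next step gives (m, d) = (34, 34) again — its k=1 value — and the period has length 2.

[34; 2, 68]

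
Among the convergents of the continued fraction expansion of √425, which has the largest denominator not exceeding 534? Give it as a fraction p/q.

√425 = [20; 1, 1, 1, 1, 1, 1, 40, …] (period length 7).
Convergents:
  p_0/q_0 = 20/1
  p_1/q_1 = 21/1
  p_2/q_2 = 41/2
  p_3/q_3 = 62/3
  p_4/q_4 = 103/5
  p_5/q_5 = 165/8
  p_6/q_6 = 268/13
  p_7/q_7 = 10885/528
  p_8/q_8 = 11153/541
q_7 = 528 ≤ 534 < 541 = q_8, so the answer is 10885/528.

10885/528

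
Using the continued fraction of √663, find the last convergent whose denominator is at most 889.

√663 = [25; 1, 2, 1, 50, …] (period length 4).
Convergents:
  p_0/q_0 = 25/1
  p_1/q_1 = 26/1
  p_2/q_2 = 77/3
  p_3/q_3 = 103/4
  p_4/q_4 = 5227/203
  p_5/q_5 = 5330/207
  p_6/q_6 = 15887/617
  p_7/q_7 = 21217/824
  p_8/q_8 = 1076737/41817
q_7 = 824 ≤ 889 < 41817 = q_8, so the answer is 21217/824.

21217/824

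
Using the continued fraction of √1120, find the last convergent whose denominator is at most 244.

7965/238

√1120 = [33; 2, 6, 1, 15, 1, 6, 2, 66, …] (period length 8).
Convergents:
  p_0/q_0 = 33/1
  p_1/q_1 = 67/2
  p_2/q_2 = 435/13
  p_3/q_3 = 502/15
  p_4/q_4 = 7965/238
  p_5/q_5 = 8467/253
q_4 = 238 ≤ 244 < 253 = q_5, so the answer is 7965/238.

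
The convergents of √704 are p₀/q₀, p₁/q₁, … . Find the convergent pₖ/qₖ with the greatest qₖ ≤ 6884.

√704 = [26; 1, 1, 7, 13, 7, 1, 1, 52, …] (period length 8).
Convergents:
  p_0/q_0 = 26/1
  p_1/q_1 = 27/1
  p_2/q_2 = 53/2
  p_3/q_3 = 398/15
  p_4/q_4 = 5227/197
  p_5/q_5 = 36987/1394
  p_6/q_6 = 42214/1591
  p_7/q_7 = 79201/2985
  p_8/q_8 = 4160666/156811
q_7 = 2985 ≤ 6884 < 156811 = q_8, so the answer is 79201/2985.

79201/2985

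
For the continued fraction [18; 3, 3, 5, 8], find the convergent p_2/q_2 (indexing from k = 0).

Using pₖ = aₖpₖ₋₁ + pₖ₋₂, qₖ = aₖqₖ₋₁ + qₖ₋₂ (with p₋₁=1, p₋₂=0, q₋₁=0, q₋₂=1):
  k=0: a=18, p=18, q=1
  k=1: a=3, p=55, q=3
  k=2: a=3, p=183, q=10

183/10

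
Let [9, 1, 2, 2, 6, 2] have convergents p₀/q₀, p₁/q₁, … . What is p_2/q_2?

29/3

Using pₖ = aₖpₖ₋₁ + pₖ₋₂, qₖ = aₖqₖ₋₁ + qₖ₋₂ (with p₋₁=1, p₋₂=0, q₋₁=0, q₋₂=1):
  k=0: a=9, p=9, q=1
  k=1: a=1, p=10, q=1
  k=2: a=2, p=29, q=3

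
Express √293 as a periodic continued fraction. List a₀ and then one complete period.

a₀ = ⌊√293⌋ = 17.
With m₀=0, d₀=1 and mₖ₊₁ = dₖaₖ − mₖ, dₖ₊₁ = (n − mₖ₊₁²)/dₖ, aₖ₊₁ = ⌊(a₀+mₖ₊₁)/dₖ₊₁⌋:
  k=1: m=17, d=4, a=8
  k=2: m=15, d=17, a=1
  k=3: m=2, d=17, a=1
  k=4: m=15, d=4, a=8
  k=5: m=17, d=1, a=34
d=1 and a=2a₀=34 at k=5, so the next step gives (m, d) = (17, 4) again — its k=1 value — and the period has length 5.

[17; 8, 1, 1, 8, 34]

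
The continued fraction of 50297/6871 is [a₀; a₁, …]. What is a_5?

7

50297 = 7·6871 + 2200   →  a_0 = 7
6871 = 3·2200 + 271   →  a_1 = 3
2200 = 8·271 + 32   →  a_2 = 8
271 = 8·32 + 15   →  a_3 = 8
32 = 2·15 + 2   →  a_4 = 2
15 = 7·2 + 1   →  a_5 = 7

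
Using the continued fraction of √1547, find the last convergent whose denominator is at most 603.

9243/235

√1547 = [39; 3, 78, …] (period length 2).
Convergents:
  p_0/q_0 = 39/1
  p_1/q_1 = 118/3
  p_2/q_2 = 9243/235
  p_3/q_3 = 27847/708
q_2 = 235 ≤ 603 < 708 = q_3, so the answer is 9243/235.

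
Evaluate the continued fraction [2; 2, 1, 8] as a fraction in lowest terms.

61/26

Fold from the inside: start with 8/1.
  1 + 1/8 = 9/8
  2 + 8/9 = 26/9
  2 + 9/26 = 61/26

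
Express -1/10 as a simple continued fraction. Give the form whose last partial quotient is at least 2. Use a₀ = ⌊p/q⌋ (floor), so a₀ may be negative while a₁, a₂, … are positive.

[-1; 1, 9]

-1 = -1·10 + 9
10 = 1·9 + 1
9 = 9·1 + 0  (stop)
So -1/10 = [-1; 1, 9].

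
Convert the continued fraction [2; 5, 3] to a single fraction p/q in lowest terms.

Using pₖ = aₖpₖ₋₁ + pₖ₋₂ and qₖ = aₖqₖ₋₁ + qₖ₋₂:
  k=0: a=2, p=2, q=1
  k=1: a=5, p=11, q=5
  k=2: a=3, p=35, q=16

35/16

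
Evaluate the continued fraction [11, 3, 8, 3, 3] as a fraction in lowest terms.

2932/259

Fold from the inside: start with 3/1.
  3 + 1/3 = 10/3
  8 + 3/10 = 83/10
  3 + 10/83 = 259/83
  11 + 83/259 = 2932/259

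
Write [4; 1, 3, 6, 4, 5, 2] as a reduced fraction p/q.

5683/1194

Using pₖ = aₖpₖ₋₁ + pₖ₋₂ and qₖ = aₖqₖ₋₁ + qₖ₋₂:
  k=0: a=4, p=4, q=1
  k=1: a=1, p=5, q=1
  k=2: a=3, p=19, q=4
  k=3: a=6, p=119, q=25
  k=4: a=4, p=495, q=104
  k=5: a=5, p=2594, q=545
  k=6: a=2, p=5683, q=1194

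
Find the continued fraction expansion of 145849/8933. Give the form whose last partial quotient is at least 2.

[16; 3, 17, 5, 2, 15]

145849 = 16·8933 + 2921
8933 = 3·2921 + 170
2921 = 17·170 + 31
170 = 5·31 + 15
31 = 2·15 + 1
15 = 15·1 + 0  (stop)
So 145849/8933 = [16; 3, 17, 5, 2, 15].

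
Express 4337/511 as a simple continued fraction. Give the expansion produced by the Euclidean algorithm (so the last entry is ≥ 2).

4337 = 8×511 + 249
511 = 2×249 + 13
249 = 19×13 + 2
13 = 6×2 + 1
2 = 2×1 + 0  (stop)
So 4337/511 = [8; 2, 19, 6, 2].

[8; 2, 19, 6, 2]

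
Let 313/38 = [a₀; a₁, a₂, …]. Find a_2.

4

313 = 8·38 + 9   →  a_0 = 8
38 = 4·9 + 2   →  a_1 = 4
9 = 4·2 + 1   →  a_2 = 4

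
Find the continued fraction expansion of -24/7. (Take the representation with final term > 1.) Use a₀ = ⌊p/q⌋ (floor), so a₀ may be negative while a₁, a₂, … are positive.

[-4; 1, 1, 3]

-24 = -4*7 + 4
7 = 1*4 + 3
4 = 1*3 + 1
3 = 3*1 + 0  (stop)
So -24/7 = [-4; 1, 1, 3].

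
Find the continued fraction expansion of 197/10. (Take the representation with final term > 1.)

[19; 1, 2, 3]

197 = 19*10 + 7
10 = 1*7 + 3
7 = 2*3 + 1
3 = 3*1 + 0  (stop)
So 197/10 = [19; 1, 2, 3].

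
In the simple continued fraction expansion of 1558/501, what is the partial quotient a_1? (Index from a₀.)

1558 = 3·501 + 55   →  a_0 = 3
501 = 9·55 + 6   →  a_1 = 9

9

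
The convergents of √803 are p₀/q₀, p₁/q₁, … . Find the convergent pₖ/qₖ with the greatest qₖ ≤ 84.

√803 = [28; 2, 1, 27, 1, 2, 56, …] (period length 6).
Convergents:
  p_0/q_0 = 28/1
  p_1/q_1 = 57/2
  p_2/q_2 = 85/3
  p_3/q_3 = 2352/83
  p_4/q_4 = 2437/86
q_3 = 83 ≤ 84 < 86 = q_4, so the answer is 2352/83.

2352/83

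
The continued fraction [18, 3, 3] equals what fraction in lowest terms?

183/10

Using pₖ = aₖpₖ₋₁ + pₖ₋₂ and qₖ = aₖqₖ₋₁ + qₖ₋₂:
  k=0: a=18, p=18, q=1
  k=1: a=3, p=55, q=3
  k=2: a=3, p=183, q=10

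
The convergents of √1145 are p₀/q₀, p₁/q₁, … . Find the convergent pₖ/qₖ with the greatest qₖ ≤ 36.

1049/31

√1145 = [33; 1, 5, 5, 1, 66, …] (period length 5).
Convergents:
  p_0/q_0 = 33/1
  p_1/q_1 = 34/1
  p_2/q_2 = 203/6
  p_3/q_3 = 1049/31
  p_4/q_4 = 1252/37
q_3 = 31 ≤ 36 < 37 = q_4, so the answer is 1049/31.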